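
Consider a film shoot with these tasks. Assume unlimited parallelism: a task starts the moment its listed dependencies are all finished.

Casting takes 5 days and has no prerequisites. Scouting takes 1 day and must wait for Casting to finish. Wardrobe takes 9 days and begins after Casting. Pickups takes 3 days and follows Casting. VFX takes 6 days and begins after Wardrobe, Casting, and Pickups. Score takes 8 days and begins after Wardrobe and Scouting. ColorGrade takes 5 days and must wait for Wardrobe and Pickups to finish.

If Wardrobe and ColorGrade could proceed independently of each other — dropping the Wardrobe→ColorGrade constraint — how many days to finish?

With the dependency in place, Casting→Wardrobe→Score = 5+9+8 = 22 sets the finish at 22 days.
Without Wardrobe→ColorGrade, ColorGrade's earliest start moves from 14 to 8.
After: Casting→Wardrobe→Score = 5+9+8 = 22 → 22 days.

22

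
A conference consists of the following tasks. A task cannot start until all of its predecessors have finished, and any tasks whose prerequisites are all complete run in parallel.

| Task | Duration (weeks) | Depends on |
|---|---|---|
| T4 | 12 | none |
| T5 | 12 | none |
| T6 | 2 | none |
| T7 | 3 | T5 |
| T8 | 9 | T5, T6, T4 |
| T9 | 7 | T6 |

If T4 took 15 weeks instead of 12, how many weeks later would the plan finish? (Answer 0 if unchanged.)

Critical path before the change: T4→T8 = 12+9 = 21 giving 21 weeks.
T4 is on the critical path; changing it to 15 makes that path 24 weeks.
That remains the longest chain; total 24 weeks.
Change in finish: 24 − 21 = +3 weeks.

3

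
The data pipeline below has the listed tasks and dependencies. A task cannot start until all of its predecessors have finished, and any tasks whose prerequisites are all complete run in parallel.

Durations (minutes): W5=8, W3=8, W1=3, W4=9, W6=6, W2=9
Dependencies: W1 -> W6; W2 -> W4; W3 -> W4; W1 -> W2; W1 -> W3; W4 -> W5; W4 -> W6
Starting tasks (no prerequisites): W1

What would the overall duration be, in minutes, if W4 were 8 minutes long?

Critical path before the change: W1→W2→W4→W5 = 3+9+9+8 = 29 giving 29 minutes.
W4 lies on that path, so at 8 minutes the path becomes 28 minutes.
That remains the longest chain; total 28 minutes.

28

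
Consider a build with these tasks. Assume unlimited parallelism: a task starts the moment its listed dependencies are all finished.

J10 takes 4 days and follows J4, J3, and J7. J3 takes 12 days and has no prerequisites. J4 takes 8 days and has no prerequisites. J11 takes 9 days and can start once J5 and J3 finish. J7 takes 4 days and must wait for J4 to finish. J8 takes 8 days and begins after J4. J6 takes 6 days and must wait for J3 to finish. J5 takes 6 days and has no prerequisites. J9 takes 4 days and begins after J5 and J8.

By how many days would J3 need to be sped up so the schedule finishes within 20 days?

1

Current finish: 21 days; target: 20.
J3 is on every critical path, so each day cut from J3 cuts the finish by one (this holds down to a finish of 20).
Need 21 − 20 = 1 day off J3 → J3 becomes 11 days, finish becomes 20.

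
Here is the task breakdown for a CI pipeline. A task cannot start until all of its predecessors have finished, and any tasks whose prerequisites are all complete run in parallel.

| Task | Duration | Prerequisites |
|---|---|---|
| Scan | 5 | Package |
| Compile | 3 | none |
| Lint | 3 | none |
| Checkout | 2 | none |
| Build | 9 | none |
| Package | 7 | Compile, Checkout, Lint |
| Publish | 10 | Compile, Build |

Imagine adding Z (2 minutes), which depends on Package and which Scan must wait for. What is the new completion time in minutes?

Originally the plan takes 19 minutes.
With Z inserted, Scan now waits for max(Package, Z).
New critical path: Build→Publish = 9+10 = 19 ⇒ 19 minutes.

19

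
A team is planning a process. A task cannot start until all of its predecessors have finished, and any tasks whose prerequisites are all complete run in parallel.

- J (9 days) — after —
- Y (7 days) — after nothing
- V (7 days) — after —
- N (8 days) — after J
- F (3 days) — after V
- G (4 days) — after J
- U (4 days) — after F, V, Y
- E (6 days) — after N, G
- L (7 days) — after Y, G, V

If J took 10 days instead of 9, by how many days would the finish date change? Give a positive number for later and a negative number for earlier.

Baseline: J→N→E = 9+8+6 = 23 → 23 days.
J is on the critical path; changing it to 10 makes that path 24 days.
That remains the longest chain; total 24 days.
Change in finish: 24 − 23 = +1 days.

1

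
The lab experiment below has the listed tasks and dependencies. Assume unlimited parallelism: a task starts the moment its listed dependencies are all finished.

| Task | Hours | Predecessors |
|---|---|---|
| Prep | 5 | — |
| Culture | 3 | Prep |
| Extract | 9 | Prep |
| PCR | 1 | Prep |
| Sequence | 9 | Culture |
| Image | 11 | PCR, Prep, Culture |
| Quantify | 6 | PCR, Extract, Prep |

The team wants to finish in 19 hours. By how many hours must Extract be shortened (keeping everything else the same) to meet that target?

Current finish: 20 hours; target: 19.
Extract is on every critical path, so each hour cut from Extract cuts the finish by one (this holds down to a finish of 19).
Need 20 − 19 = 1 hour off Extract → Extract becomes 8 hours, finish becomes 19.

1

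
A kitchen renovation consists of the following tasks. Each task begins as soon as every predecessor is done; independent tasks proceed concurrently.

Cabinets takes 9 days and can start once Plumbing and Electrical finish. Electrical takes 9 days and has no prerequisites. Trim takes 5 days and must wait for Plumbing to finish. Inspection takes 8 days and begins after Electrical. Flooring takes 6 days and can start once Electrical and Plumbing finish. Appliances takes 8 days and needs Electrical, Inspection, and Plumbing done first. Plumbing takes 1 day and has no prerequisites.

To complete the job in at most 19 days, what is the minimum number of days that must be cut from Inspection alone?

6

Current finish: 25 days; target: 19.
Inspection is on every critical path, so each day cut from Inspection cuts the finish by one (this holds down to a finish of 18).
Need 25 − 19 = 6 days off Inspection → Inspection becomes 2 days, finish becomes 19.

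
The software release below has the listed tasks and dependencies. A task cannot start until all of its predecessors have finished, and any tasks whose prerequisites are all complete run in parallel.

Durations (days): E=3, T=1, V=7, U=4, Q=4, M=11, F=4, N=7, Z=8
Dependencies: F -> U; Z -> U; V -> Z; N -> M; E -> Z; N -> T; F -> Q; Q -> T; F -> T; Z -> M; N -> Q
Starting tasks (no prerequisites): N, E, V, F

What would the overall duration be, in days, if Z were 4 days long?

As given, the longest chain is V→Z→M = 7+8+11 = 26, so the finish is 26 days.
Z lies on that path, so at 4 days the path becomes 22 days.
The critical path is still V→Z→M; finish is now 22 days.

22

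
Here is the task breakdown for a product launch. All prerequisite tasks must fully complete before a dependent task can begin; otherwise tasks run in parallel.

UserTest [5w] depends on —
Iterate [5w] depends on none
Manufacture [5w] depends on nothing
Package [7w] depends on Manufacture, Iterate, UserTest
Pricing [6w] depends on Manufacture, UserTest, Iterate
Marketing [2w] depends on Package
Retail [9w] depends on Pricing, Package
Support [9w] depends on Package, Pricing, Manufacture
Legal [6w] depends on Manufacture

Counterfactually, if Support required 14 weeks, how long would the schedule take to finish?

Baseline: Manufacture→Package→Support = 5+7+9 = 21 → 21 weeks.
Since Support is critical, the +5 change carries straight to that chain (now 26 weeks).
Now UserTest→Package→Support = 5+7+14 = 26 is longest, so the finish becomes 26 weeks.

26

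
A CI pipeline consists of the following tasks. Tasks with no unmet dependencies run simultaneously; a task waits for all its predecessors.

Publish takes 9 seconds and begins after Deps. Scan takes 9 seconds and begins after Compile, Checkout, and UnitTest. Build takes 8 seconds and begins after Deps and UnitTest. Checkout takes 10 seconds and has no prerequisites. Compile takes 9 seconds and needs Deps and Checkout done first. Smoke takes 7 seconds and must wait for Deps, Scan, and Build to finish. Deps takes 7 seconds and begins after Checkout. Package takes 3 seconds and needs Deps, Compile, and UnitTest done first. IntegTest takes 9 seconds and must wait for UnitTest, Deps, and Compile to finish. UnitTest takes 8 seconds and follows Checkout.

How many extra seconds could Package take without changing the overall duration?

The longest chain is Checkout→Deps→Compile→Scan→Smoke = 10+7+9+9+7 = 42; overall finish 42 seconds.
The longest chain containing Package totals 29 seconds.
Slack of Package = 39 − 26 = 13 seconds.

13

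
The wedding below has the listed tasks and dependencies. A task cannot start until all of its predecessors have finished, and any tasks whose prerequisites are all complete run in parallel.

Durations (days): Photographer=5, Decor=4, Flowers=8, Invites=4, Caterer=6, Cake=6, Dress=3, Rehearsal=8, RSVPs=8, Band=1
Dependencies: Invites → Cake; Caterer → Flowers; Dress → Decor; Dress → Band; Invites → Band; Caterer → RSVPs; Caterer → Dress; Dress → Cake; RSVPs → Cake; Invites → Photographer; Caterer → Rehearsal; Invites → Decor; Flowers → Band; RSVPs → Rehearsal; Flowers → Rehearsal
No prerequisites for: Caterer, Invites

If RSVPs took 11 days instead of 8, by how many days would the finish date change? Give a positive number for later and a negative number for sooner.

3

As given, the longest chain is Caterer→RSVPs→Rehearsal = 6+8+8 = 22, so the finish is 22 days.
RSVPs is on the critical path; changing it to 11 makes that path 25 days.
The critical path is still Caterer→RSVPs→Rehearsal; finish is now 25 days.
Change in finish: 25 − 22 = +3 days.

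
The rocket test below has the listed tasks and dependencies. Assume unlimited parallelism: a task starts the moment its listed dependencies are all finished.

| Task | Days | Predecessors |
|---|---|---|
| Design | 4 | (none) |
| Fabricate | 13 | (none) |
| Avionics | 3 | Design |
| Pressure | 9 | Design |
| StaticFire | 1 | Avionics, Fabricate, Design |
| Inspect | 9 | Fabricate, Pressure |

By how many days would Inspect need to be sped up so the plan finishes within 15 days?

Current finish: 22 days; target: 15.
Inspect is on every critical path, so each day cut from Inspect cuts the finish by one (this holds down to a finish of 14).
Need 22 − 15 = 7 days off Inspect → Inspect becomes 2 days, finish becomes 15.

7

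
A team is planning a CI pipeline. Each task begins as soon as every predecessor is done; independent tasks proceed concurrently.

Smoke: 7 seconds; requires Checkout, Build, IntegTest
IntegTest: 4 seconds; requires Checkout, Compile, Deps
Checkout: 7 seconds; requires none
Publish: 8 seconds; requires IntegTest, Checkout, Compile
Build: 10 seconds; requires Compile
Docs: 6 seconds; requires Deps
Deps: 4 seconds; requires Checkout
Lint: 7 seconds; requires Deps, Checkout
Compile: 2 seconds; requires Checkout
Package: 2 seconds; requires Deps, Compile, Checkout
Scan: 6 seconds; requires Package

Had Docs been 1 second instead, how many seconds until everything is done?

26

Baseline: Checkout→Compile→Build→Smoke = 7+2+10+7 = 26 → 26 seconds.
Docs is off the critical path — its longest chain is 17 seconds, giving 9 of slack.
No other chain overtakes it, so the finish is 26 seconds.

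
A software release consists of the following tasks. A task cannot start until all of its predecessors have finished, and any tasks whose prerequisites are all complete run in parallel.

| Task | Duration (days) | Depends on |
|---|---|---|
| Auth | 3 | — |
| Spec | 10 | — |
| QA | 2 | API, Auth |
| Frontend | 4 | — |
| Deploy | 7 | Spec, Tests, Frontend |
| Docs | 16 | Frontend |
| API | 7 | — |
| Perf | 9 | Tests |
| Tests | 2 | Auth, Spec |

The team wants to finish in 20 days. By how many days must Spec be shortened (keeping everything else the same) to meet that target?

1

Current finish: 21 days; target: 20.
Spec is on every critical path, so each day cut from Spec cuts the finish by one (this holds down to a finish of 20).
Need 21 − 20 = 1 day off Spec → Spec becomes 9 days, finish becomes 20.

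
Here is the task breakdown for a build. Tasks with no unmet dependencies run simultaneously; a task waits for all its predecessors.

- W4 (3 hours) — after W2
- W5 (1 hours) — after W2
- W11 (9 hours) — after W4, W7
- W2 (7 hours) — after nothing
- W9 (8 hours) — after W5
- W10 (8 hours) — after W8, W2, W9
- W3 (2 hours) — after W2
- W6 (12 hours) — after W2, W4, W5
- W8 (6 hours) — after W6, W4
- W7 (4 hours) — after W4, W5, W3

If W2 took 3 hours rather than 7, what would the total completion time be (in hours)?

Actual critical path: W2→W4→W6→W8→W10 = 7+3+12+6+8 = 36 ⇒ 36 hours.
W2 is on the critical path; changing it to 3 makes that path 32 hours.
No other chain overtakes it, so the finish is 32 hours.

32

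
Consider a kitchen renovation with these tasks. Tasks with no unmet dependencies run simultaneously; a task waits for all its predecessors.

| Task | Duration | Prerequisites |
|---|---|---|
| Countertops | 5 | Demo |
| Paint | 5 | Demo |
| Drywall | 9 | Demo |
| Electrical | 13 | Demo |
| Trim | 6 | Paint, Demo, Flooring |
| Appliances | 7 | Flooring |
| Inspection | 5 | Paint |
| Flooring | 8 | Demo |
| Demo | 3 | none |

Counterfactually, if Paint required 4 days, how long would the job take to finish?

Actual critical path: Demo→Flooring→Appliances = 3+8+7 = 18 ⇒ 18 days.
The longest path through Paint is only 14 days, so Paint has float 4.
No other chain overtakes it, so the finish is 18 days.

18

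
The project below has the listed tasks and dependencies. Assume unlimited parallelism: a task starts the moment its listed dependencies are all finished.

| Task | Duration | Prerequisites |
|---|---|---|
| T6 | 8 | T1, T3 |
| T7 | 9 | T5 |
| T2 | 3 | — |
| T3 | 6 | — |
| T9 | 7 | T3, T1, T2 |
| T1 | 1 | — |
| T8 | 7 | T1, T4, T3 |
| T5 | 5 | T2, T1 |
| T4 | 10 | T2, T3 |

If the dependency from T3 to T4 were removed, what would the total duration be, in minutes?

20

With the dependency in place, T3→T4→T8 = 6+10+7 = 23 sets the finish at 23 minutes.
Without T3→T4, T4's earliest start moves from 6 to 3.
New critical path: T2→T4→T8 = 3+10+7 = 20 ⇒ 20 minutes.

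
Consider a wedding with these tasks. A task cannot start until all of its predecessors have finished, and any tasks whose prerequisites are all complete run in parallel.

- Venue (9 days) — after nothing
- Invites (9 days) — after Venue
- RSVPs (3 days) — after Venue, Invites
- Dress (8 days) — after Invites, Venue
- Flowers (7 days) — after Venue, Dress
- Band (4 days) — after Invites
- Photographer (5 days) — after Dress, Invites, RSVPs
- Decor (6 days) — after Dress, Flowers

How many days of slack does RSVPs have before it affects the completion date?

13

The longest chain is Venue→Invites→Dress→Flowers→Decor = 9+9+8+7+6 = 39; overall finish 39 days.
The longest chain containing RSVPs totals 26 days.
So RSVPs can slip 34 − 21 = 13 days.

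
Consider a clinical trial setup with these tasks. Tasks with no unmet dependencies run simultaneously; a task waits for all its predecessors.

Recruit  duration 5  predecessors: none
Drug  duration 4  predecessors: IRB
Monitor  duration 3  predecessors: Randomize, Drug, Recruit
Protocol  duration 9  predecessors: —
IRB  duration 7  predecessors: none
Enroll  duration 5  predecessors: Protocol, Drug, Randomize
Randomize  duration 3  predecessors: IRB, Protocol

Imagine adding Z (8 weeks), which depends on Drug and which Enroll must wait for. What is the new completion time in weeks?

24

Originally the job takes 17 weeks.
With Z inserted, Enroll now waits for max(Protocol, Drug, Randomize, Z).
New critical path: IRB→Drug→Z→Enroll = 7+4+8+5 = 24 ⇒ 24 weeks.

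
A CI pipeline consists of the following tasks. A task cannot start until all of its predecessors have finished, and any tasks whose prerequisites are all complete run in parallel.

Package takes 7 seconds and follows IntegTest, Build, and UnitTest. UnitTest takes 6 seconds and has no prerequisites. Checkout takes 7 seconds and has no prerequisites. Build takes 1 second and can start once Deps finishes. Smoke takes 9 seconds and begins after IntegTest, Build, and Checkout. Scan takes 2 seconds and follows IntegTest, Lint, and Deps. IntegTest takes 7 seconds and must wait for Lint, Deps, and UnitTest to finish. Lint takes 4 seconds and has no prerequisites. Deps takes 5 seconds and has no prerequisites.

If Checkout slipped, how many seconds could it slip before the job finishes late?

UnitTest→IntegTest→Smoke = 6+7+9 = 22 sets the makespan at 22 seconds.
Longest path through Checkout: 16 seconds (earliest finish 7, latest finish 13).
Float = 22 − 16 = 6.

6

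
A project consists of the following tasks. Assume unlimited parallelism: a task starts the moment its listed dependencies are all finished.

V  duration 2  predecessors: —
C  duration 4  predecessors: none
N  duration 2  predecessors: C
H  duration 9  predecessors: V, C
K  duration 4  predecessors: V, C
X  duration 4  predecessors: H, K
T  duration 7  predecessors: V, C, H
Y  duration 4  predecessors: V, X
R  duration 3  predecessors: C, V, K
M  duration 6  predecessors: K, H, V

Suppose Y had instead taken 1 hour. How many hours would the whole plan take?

20

Baseline: C→H→X→Y = 4+9+4+4 = 21 → 21 hours.
Y is on the critical path; changing it to 1 makes that path 18 hours.
Now C→H→T = 4+9+7 = 20 is longest, so the finish becomes 20 hours.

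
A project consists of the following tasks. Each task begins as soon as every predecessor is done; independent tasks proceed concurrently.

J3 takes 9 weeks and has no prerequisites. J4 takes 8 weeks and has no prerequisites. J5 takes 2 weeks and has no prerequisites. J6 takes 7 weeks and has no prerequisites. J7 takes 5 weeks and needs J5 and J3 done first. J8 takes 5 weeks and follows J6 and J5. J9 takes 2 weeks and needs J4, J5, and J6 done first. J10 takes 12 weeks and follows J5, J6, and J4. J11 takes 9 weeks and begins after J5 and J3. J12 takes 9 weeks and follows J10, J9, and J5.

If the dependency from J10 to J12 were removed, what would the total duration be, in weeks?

20

Before: longest chain J4→J10→J12 = 8+12+9 = 29, finish 29.
Without J10→J12, J12's earliest start moves from 20 to 10.
The longest chain is now J4→J10 = 8+12 = 20, so the project takes 20 weeks.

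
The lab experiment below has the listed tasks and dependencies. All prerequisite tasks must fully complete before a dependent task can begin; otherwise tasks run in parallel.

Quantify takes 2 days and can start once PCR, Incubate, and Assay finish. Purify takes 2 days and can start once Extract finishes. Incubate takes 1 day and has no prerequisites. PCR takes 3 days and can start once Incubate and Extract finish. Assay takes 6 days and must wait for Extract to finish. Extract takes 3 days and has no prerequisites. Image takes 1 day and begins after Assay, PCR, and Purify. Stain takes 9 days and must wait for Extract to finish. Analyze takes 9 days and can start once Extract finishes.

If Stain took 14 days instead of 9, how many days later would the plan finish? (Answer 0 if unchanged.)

As given, the longest chain is Extract→Stain = 3+9 = 12, so the finish is 12 days.
Stain lies on that path, so at 14 days the path becomes 17 days.
No other chain overtakes it, so the finish is 17 days.
Change in finish: 17 − 12 = +5 days.

5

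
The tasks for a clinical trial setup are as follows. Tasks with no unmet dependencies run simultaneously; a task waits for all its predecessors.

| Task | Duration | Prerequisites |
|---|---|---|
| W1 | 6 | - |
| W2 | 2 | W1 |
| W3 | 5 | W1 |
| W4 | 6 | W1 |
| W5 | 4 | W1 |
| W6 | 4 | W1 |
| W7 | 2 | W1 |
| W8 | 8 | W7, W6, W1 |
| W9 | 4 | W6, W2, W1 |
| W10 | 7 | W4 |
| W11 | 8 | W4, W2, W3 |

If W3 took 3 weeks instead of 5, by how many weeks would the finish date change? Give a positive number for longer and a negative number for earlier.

Baseline: W1→W4→W11 = 6+6+8 = 20 → 20 weeks.
The longest path through W3 is only 19 weeks, so W3 has float 1.
The critical path is still W1→W4→W11; finish is now 20 weeks.
Change in finish: 20 − 20 = +0 weeks.

0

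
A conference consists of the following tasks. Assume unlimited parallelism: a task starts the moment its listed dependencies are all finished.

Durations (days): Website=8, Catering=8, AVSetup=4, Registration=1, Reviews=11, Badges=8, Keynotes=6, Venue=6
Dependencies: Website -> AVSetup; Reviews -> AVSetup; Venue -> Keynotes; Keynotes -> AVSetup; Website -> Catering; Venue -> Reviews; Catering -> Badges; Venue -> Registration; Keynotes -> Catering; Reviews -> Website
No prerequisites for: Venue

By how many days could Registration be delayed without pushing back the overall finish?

34

The longest chain is Venue→Reviews→Website→Catering→Badges = 6+11+8+8+8 = 41; overall finish 41 days.
The longest chain containing Registration totals 7 days.
Float = 41 − 7 = 34.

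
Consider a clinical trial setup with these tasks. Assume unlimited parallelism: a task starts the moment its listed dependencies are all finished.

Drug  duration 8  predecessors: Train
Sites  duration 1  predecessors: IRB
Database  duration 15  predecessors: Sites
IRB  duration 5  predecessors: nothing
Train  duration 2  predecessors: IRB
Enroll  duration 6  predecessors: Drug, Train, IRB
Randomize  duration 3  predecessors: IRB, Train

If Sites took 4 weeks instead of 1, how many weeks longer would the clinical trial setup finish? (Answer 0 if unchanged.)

3

Critical path before the change: IRB→Sites→Database = 5+1+15 = 21 giving 21 weeks.
Sites is on the critical path; changing it to 4 makes that path 24 weeks.
The critical path is still IRB→Sites→Database; finish is now 24 weeks.
Change in finish: 24 − 21 = +3 weeks.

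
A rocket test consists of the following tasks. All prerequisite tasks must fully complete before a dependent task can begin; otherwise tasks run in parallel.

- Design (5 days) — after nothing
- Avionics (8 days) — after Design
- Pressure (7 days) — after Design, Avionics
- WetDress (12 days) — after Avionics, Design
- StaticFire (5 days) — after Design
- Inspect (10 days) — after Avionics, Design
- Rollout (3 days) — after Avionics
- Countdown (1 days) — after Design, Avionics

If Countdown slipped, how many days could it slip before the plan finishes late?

The longest chain is Design→Avionics→WetDress = 5+8+12 = 25; overall finish 25 days.
The longest chain containing Countdown totals 14 days.
Slack of Countdown = 24 − 13 = 11 days.

11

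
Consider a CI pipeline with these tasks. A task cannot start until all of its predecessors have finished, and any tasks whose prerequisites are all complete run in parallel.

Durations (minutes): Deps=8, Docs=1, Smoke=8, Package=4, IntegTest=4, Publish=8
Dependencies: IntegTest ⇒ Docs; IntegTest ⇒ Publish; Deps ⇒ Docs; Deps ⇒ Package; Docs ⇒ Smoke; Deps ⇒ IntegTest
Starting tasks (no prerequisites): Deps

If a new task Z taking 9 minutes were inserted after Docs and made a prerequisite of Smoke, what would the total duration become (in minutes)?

30

Originally the project takes 21 minutes.
With Z inserted, Smoke now waits for max(Docs, Z).
New critical path: Deps→IntegTest→Docs→Z→Smoke = 8+4+1+9+8 = 30 ⇒ 30 minutes.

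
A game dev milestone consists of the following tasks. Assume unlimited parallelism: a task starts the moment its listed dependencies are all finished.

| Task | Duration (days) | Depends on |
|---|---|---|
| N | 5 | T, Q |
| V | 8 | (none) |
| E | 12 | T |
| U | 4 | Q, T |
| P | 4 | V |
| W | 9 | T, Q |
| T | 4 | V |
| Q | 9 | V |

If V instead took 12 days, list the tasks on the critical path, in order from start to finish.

V, Q, W

As given, the longest chain is V→Q→W = 8+9+9 = 26, so the finish is 26 days.
Since V is critical, the +4 change carries straight to that chain (now 30 days).
No other chain overtakes it, so the finish is 30 days.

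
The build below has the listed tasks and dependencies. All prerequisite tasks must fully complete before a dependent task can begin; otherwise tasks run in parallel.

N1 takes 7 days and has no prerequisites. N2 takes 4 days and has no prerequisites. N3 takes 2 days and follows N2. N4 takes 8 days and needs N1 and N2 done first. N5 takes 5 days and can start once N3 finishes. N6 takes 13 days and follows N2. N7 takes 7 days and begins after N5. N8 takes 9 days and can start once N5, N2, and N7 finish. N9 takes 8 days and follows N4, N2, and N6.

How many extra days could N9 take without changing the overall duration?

N2→N3→N5→N7→N8 = 4+2+5+7+9 = 27 sets the makespan at 27 days.
N9 finishes as early as 25 and must finish by 27.
Float = 27 − 25 = 2.

2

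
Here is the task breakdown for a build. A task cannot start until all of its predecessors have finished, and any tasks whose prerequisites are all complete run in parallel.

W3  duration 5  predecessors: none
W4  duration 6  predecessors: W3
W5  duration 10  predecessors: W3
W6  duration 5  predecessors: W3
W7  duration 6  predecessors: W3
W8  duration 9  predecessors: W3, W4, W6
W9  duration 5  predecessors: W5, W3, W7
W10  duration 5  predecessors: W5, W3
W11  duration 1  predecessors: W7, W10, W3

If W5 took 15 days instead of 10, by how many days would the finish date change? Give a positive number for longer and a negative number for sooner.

5

Critical path before the change: W3→W5→W10→W11 = 5+10+5+1 = 21 giving 21 days.
Since W5 is critical, the +5 change carries straight to that chain (now 26 days).
No other chain overtakes it, so the finish is 26 days.
Change in finish: 26 − 21 = +5 days.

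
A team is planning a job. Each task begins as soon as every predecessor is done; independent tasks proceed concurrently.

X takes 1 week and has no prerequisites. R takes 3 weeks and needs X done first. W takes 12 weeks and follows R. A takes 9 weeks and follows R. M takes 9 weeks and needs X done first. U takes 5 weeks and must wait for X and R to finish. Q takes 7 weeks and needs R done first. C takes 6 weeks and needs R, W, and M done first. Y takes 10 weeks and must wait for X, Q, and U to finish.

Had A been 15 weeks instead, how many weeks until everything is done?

Actual critical path: X→R→W→C = 1+3+12+6 = 22 ⇒ 22 weeks.
A is off the critical path — its longest chain is 13 weeks, giving 9 of slack.
That remains the longest chain; total 22 weeks.

22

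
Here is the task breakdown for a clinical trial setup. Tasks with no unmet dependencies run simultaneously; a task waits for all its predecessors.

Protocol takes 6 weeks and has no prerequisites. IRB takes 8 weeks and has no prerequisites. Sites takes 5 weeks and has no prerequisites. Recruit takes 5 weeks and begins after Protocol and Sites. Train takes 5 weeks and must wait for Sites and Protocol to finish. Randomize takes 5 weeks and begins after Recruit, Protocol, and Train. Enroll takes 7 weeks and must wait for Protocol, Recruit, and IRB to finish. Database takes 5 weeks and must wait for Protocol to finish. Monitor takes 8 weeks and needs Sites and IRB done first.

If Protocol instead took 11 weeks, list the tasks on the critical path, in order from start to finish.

Protocol, Recruit, Enroll

Actual critical path: Protocol→Recruit→Enroll = 6+5+7 = 18 ⇒ 18 weeks.
Protocol is on the critical path; changing it to 11 makes that path 23 weeks.
That remains the longest chain; total 23 weeks.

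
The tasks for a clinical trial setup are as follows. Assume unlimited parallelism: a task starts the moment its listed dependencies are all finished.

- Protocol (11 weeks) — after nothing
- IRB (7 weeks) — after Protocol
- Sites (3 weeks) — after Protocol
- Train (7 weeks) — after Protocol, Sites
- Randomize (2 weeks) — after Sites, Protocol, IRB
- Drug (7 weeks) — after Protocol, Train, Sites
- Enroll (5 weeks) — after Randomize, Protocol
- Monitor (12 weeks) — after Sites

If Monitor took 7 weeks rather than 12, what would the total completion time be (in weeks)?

28

As given, the longest chain is Protocol→Sites→Train→Drug = 11+3+7+7 = 28, so the finish is 28 weeks.
Monitor is off the critical path — its longest chain is 26 weeks, giving 2 of slack.
The critical path is still Protocol→Sites→Train→Drug; finish is now 28 weeks.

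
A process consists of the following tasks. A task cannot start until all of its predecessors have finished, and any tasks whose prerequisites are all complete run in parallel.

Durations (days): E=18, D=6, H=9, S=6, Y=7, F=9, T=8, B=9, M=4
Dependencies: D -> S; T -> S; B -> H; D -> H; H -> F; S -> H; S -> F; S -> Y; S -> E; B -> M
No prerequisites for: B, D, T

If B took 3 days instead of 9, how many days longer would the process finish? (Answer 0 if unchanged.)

0

The binding path is T→S→E = 8+6+18 = 32; finish at 32 days.
B has 5 days of float (longest path through it is 27).
That remains the longest chain; total 32 days.
Change in finish: 32 − 32 = +0 days.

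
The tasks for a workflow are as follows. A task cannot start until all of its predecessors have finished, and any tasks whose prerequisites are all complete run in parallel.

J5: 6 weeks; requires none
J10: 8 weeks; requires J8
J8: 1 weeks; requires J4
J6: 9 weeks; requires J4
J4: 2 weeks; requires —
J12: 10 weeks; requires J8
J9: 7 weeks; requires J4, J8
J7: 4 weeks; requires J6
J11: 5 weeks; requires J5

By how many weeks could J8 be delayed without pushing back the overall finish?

2

Critical path: J4→J6→J7 = 2+9+4 = 15, so the finish is 15 weeks.
The longest chain containing J8 totals 13 weeks.
Float = 15 − 13 = 2.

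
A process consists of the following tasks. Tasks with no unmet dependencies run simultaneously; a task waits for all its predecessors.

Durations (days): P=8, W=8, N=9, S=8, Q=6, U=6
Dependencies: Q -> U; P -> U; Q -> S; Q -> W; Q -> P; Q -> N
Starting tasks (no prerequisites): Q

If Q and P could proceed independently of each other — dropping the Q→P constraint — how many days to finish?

15

Original critical path: Q→P→U = 6+8+6 = 20 ⇒ 20 days.
Without Q→P, P's earliest start moves from 6 to 0.
After: Q→N = 6+9 = 15 → 15 days.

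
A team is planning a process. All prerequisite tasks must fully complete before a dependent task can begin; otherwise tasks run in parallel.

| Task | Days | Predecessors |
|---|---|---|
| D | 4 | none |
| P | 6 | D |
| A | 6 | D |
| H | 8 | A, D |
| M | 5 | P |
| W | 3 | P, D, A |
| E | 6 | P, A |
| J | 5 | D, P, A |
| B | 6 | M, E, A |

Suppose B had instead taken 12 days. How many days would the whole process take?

28

The binding path is D→P→E→B = 4+6+6+6 = 22; finish at 22 days.
B is on the critical path; changing it to 12 makes that path 28 days.
The critical path is still D→P→E→B; finish is now 28 days.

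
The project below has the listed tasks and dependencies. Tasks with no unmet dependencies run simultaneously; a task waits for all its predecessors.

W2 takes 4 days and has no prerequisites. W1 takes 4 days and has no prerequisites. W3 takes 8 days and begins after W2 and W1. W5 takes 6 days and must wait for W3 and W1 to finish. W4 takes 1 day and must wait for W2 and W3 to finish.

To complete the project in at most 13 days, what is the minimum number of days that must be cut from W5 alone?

5

Current finish: 18 days; target: 13.
W5 is on every critical path, so each day cut from W5 cuts the finish by one (this holds down to a finish of 13).
Need 18 − 13 = 5 days off W5 → W5 becomes 1 day, finish becomes 13.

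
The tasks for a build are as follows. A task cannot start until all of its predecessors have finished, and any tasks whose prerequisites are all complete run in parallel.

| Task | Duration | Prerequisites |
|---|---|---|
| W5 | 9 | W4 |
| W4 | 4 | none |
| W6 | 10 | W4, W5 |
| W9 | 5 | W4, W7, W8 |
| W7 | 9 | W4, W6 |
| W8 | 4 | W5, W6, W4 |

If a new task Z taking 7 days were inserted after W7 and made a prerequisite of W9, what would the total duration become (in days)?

Originally the build takes 37 days.
With Z inserted, W9 now waits for max(W4, W7, W8, Z).
New critical path: W4→W5→W6→W7→Z→W9 = 4+9+10+9+7+5 = 44 ⇒ 44 days.

44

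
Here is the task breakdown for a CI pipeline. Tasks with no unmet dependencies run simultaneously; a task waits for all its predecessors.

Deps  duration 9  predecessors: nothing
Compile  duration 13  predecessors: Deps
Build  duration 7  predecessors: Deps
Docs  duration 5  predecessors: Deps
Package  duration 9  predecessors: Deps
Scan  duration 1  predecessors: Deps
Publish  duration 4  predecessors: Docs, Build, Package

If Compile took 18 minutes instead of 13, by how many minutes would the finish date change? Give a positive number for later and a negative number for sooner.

The binding path is Deps→Compile = 9+13 = 22; finish at 22 minutes.
Compile is on the critical path; changing it to 18 makes that path 27 minutes.
The critical path is still Deps→Compile; finish is now 27 minutes.
Change in finish: 27 − 22 = +5 minutes.

5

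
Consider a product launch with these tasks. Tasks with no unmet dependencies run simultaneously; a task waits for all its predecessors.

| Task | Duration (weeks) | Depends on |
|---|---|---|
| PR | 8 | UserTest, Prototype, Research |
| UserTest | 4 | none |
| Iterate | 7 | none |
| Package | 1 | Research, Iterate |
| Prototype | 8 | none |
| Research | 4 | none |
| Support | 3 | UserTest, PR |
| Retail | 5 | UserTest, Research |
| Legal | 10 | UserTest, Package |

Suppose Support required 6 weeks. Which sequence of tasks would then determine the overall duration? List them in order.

Critical path before the change: Prototype→PR→Support = 8+8+3 = 19 giving 19 weeks.
Support is on the critical path; changing it to 6 makes that path 22 weeks.
No other chain overtakes it, so the finish is 22 weeks.

Prototype, PR, Support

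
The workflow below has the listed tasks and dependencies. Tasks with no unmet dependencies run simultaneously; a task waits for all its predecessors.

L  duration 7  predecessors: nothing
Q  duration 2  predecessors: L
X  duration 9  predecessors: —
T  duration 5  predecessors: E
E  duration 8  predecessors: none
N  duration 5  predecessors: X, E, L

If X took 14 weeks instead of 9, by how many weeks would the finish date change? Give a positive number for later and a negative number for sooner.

5

Critical path before the change: X→N = 9+5 = 14 giving 14 weeks.
Since X is critical, the +5 change carries straight to that chain (now 19 weeks).
No other chain overtakes it, so the finish is 19 weeks.
Change in finish: 19 − 14 = +5 weeks.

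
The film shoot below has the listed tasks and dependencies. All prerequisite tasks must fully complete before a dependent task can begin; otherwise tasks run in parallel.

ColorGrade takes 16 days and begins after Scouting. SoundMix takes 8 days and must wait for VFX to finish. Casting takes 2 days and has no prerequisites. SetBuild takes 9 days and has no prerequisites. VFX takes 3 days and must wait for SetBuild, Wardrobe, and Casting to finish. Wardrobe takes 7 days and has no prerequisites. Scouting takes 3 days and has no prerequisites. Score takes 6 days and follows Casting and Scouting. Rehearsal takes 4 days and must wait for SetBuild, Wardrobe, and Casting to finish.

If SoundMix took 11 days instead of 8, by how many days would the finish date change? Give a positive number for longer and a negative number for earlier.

3

Critical path before the change: SetBuild→VFX→SoundMix = 9+3+8 = 20 giving 20 days.
SoundMix is on the critical path; changing it to 11 makes that path 23 days.
No other chain overtakes it, so the finish is 23 days.
Change in finish: 23 − 20 = +3 days.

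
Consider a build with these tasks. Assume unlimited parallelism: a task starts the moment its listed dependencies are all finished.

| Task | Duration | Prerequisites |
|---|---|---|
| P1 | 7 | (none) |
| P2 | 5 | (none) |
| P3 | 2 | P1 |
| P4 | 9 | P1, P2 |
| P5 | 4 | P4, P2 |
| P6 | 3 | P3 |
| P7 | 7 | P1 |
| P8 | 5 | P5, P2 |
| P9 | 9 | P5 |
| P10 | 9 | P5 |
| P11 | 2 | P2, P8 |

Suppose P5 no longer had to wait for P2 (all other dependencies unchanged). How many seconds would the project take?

Before: longest chain P1→P4→P5→P9 = 7+9+4+9 = 29, finish 29.
Dropping P2→P5 doesn't change P5's earliest start (16); another predecessor still binds.
New critical path: P1→P4→P5→P9 = 7+9+4+9 = 29 ⇒ 29 seconds.

29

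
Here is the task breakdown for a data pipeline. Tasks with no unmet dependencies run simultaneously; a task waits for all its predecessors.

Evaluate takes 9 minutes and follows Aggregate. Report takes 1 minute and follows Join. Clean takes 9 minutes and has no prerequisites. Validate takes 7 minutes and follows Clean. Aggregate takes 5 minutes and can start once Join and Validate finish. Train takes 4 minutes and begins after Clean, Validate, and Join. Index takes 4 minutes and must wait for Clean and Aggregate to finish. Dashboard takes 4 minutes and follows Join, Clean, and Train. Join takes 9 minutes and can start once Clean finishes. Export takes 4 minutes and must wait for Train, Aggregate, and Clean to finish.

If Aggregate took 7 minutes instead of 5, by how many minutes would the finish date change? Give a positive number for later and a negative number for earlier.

Baseline: Clean→Join→Aggregate→Evaluate = 9+9+5+9 = 32 → 32 minutes.
Aggregate is on the critical path; changing it to 7 makes that path 34 minutes.
No other chain overtakes it, so the finish is 34 minutes.
Change in finish: 34 − 32 = +2 minutes.

2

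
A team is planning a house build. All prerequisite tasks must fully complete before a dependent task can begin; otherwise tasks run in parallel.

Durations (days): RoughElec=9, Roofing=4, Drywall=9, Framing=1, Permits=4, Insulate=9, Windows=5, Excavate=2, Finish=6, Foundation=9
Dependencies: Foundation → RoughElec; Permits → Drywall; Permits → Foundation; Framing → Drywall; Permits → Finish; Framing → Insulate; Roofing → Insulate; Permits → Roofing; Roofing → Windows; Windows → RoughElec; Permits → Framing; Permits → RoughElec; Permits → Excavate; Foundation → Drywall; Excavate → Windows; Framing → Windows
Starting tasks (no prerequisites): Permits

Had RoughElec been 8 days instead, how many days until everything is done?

Actual critical path: Permits→Foundation→RoughElec = 4+9+9 = 22 ⇒ 22 days.
RoughElec is on the critical path; changing it to 8 makes that path 21 days.
Now Permits→Foundation→Drywall = 4+9+9 = 22 is longest, so the finish becomes 22 days.

22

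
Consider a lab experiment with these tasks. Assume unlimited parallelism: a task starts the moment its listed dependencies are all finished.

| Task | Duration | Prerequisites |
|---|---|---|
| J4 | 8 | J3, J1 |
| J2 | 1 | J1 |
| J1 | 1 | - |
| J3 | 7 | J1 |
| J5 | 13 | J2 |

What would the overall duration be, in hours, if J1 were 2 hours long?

17

Critical path before the change: J1→J3→J4 = 1+7+8 = 16 giving 16 hours.
Since J1 is critical, the +1 change carries straight to that chain (now 17 hours).
The critical path is still J1→J3→J4; finish is now 17 hours.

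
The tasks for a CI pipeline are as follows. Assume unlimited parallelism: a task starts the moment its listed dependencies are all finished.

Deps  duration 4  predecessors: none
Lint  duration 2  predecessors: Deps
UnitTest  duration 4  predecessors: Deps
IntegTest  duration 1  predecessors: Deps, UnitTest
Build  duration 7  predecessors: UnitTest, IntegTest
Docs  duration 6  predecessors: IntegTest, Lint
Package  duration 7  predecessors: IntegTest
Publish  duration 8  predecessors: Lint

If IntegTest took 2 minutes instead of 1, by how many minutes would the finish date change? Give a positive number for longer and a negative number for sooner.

Critical path before the change: Deps→UnitTest→IntegTest→Build = 4+4+1+7 = 16 giving 16 minutes.
IntegTest lies on that path, so at 2 minutes the path becomes 17 minutes.
The critical path is still Deps→UnitTest→IntegTest→Build; finish is now 17 minutes.
Change in finish: 17 − 16 = +1 minutes.

1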